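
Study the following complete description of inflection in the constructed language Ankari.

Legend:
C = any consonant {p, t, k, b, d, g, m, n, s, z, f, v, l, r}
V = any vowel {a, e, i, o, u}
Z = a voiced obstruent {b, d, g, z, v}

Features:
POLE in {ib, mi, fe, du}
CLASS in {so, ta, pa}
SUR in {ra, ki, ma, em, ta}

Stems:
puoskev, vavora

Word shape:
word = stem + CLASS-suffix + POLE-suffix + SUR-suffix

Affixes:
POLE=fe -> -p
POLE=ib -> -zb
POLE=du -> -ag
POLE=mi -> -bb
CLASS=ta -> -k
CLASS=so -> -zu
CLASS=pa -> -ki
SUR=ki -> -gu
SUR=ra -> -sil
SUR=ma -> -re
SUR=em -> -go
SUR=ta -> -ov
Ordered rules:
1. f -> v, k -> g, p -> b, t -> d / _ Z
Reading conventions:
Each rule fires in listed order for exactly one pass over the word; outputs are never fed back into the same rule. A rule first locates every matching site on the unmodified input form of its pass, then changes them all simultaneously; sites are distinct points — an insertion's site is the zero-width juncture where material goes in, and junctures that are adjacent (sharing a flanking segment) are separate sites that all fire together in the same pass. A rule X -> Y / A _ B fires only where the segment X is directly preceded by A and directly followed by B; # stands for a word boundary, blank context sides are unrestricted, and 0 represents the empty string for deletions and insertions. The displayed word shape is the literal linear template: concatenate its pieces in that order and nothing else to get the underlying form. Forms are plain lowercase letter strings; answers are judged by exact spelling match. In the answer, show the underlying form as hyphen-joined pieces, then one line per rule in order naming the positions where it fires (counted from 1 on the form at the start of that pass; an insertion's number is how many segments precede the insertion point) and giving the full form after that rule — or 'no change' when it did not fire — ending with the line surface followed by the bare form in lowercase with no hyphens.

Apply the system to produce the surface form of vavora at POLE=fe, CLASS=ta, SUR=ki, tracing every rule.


underlying: vavora-k-p-gu
1. f -> v, k -> g, p -> b, t -> d / _ Z: fires at position(s) 8: vavorakbgu
surface: vavorakbgu


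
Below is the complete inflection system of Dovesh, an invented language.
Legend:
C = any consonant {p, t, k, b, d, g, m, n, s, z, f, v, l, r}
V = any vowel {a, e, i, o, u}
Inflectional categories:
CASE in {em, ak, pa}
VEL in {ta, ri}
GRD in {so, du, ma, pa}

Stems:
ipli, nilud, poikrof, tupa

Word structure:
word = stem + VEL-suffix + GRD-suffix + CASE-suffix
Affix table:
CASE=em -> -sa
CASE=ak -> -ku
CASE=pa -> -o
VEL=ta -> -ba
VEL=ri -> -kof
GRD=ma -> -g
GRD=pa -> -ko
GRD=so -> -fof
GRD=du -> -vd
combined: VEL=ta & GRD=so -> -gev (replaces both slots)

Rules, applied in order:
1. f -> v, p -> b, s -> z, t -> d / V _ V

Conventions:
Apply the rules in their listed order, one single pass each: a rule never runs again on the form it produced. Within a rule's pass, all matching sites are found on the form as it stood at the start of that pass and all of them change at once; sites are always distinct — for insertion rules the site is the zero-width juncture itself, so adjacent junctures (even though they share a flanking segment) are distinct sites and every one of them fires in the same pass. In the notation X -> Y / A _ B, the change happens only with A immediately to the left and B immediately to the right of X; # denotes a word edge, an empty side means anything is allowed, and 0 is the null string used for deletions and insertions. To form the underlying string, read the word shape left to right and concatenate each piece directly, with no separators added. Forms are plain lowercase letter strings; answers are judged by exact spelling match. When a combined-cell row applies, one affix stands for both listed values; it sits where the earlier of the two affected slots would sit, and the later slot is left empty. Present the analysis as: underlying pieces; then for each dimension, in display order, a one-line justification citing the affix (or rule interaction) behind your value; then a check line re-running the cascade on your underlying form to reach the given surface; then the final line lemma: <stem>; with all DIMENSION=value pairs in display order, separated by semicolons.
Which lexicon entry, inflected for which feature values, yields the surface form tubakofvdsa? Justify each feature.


underlying: tupa-kof-vd-sa
CASE=em - signalled by the affix -sa
VEL=ri - signalled by the affix -kof
GRD=du - signalled by the affix -vd
check: tupakofvdsa -> tubakofvdsa
lemma: tupa; CASE=em; VEL=ri; GRD=du


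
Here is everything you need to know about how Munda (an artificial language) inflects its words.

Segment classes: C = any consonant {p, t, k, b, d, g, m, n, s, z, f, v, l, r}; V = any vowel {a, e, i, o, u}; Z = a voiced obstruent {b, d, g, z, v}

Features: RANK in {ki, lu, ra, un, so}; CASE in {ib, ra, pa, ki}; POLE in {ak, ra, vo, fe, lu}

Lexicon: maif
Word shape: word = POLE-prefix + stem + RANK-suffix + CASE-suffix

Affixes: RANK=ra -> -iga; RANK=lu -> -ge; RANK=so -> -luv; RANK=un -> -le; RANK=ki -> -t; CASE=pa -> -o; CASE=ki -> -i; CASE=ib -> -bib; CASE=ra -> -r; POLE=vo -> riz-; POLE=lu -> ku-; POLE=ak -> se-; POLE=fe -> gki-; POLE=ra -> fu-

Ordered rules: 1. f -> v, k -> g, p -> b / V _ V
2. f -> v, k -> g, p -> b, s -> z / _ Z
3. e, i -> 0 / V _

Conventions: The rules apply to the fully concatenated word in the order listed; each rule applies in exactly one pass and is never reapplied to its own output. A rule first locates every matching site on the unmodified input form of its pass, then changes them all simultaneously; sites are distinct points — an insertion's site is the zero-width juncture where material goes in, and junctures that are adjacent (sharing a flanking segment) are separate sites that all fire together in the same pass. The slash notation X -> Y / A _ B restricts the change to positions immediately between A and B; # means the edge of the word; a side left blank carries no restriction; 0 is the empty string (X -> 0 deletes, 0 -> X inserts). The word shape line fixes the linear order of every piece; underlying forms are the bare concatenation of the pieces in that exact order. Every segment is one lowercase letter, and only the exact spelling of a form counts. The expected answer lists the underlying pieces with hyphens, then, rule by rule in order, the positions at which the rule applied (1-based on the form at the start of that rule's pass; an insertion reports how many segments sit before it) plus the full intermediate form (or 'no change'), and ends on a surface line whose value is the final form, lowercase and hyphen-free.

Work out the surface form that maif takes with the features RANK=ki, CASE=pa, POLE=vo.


underlying: riz-maif-t-o
1. f -> v, k -> g, p -> b / V _ V: no change
2. f -> v, k -> g, p -> b, s -> z / _ Z: no change
3. e, i -> 0 / V _: fires at position(s) 6: rizmafto
surface: rizmafto


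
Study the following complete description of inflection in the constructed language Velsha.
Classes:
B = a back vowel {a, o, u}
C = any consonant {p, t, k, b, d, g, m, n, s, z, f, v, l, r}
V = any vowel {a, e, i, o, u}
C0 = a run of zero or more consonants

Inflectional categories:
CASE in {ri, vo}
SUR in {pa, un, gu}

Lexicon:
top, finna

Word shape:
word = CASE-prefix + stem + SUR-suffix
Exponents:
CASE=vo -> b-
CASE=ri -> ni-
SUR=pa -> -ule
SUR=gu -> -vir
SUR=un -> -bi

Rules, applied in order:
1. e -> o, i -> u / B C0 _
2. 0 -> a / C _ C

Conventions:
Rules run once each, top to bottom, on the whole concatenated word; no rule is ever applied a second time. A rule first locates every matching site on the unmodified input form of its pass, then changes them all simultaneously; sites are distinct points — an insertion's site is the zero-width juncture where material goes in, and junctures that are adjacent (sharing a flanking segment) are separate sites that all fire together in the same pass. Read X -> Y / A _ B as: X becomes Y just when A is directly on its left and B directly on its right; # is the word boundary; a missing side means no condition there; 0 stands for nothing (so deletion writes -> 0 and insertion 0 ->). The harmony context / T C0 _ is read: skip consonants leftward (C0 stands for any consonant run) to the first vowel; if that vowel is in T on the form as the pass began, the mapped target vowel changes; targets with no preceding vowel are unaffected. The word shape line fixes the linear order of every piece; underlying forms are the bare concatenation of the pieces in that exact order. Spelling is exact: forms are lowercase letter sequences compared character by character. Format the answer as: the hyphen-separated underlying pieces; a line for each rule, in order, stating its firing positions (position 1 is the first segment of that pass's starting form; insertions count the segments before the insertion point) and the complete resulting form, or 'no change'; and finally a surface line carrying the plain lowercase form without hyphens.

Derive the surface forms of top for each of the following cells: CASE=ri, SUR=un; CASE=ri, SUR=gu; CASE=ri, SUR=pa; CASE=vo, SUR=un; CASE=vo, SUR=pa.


cell CASE=ri, SUR=un:
underlying: ni-top-bi
1. e -> o, i -> u / B C0 _: fires at position(s) 7: nitopbu
2. 0 -> a / C _ C: inserts after position(s) 5: nitopabu
surface: nitopabu

cell CASE=ri, SUR=gu:
underlying: ni-top-vir
1. e -> o, i -> u / B C0 _: fires at position(s) 7: nitopvur
2. 0 -> a / C _ C: inserts after position(s) 5: nitopavur
surface: nitopavur

cell CASE=ri, SUR=pa:
underlying: ni-top-ule
1. e -> o, i -> u / B C0 _: fires at position(s) 8: nitopulo
2. 0 -> a / C _ C: no change
surface: nitopulo

cell CASE=vo, SUR=un:
underlying: b-top-bi
1. e -> o, i -> u / B C0 _: fires at position(s) 6: btopbu
2. 0 -> a / C _ C: inserts after position(s) 1, 4: batopabu
surface: batopabu

cell CASE=vo, SUR=pa:
underlying: b-top-ule
1. e -> o, i -> u / B C0 _: fires at position(s) 7: btopulo
2. 0 -> a / C _ C: inserts after position(s) 1: batopulo
surface: batopulo


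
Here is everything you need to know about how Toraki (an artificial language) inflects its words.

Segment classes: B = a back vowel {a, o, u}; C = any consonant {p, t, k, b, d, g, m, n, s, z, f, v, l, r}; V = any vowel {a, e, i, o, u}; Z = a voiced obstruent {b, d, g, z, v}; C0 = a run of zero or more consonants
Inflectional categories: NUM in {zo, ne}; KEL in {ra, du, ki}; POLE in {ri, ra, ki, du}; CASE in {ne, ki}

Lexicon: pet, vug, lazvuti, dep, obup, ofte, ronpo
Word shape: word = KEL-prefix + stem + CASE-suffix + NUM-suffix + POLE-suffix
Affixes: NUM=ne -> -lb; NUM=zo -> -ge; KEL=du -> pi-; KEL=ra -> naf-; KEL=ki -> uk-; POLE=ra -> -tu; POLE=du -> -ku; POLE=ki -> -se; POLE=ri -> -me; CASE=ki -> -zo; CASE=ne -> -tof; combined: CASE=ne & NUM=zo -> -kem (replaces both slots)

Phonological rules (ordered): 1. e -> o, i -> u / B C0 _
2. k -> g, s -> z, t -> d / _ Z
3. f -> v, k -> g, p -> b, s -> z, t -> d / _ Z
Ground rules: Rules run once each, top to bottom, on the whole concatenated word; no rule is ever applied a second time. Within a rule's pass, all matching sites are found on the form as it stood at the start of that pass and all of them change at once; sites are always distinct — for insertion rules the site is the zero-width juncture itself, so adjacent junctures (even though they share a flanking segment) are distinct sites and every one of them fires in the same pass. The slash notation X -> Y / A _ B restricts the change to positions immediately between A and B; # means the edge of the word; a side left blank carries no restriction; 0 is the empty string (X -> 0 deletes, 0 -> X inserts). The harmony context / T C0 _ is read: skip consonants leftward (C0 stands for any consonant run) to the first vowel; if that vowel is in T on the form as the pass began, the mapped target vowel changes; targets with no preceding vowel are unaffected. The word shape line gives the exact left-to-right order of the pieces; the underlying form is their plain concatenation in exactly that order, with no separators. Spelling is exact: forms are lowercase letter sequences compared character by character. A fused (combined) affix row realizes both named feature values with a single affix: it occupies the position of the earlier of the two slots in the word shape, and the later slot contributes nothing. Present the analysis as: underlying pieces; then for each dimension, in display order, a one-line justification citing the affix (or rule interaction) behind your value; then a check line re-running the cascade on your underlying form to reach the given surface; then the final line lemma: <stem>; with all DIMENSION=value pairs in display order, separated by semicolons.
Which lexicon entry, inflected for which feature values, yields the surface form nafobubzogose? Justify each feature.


underlying: naf-obup-zo-ge-se
NUM=zo - signalled by the affix -ge
KEL=ra - signalled by the affix naf-
POLE=ki - signalled by the affix -se
CASE=ki - signalled by the affix -zo
check: nafobupzogese -> nafobupzogose -> nafobupzogose -> nafobubzogose
lemma: obup; NUM=zo; KEL=ra; POLE=ki; CASE=ki


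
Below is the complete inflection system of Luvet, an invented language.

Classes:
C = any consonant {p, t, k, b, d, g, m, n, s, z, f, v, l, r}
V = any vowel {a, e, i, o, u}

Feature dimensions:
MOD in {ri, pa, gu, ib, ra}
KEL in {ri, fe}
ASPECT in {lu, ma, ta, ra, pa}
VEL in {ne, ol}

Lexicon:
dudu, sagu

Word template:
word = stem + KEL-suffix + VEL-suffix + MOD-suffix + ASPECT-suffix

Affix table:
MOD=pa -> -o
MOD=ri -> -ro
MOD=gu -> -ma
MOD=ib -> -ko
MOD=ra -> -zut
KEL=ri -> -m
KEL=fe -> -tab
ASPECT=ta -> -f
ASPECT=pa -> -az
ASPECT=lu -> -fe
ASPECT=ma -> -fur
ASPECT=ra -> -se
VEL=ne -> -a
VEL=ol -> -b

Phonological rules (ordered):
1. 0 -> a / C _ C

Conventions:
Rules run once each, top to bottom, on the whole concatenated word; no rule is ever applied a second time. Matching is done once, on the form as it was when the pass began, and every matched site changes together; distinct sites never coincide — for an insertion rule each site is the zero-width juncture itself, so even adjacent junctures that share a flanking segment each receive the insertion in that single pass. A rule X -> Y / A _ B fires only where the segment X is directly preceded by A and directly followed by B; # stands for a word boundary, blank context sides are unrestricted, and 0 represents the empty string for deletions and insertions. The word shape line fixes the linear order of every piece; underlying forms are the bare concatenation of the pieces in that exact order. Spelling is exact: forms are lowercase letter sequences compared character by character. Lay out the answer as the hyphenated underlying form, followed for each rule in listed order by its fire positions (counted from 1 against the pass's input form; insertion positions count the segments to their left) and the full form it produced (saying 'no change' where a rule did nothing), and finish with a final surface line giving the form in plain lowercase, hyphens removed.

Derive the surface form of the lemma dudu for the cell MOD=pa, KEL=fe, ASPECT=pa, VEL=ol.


underlying: dudu-tab-b-o-az
1. 0 -> a / C _ C: inserts after position(s) 7: dudutababoaz
surface: dudutababoaz


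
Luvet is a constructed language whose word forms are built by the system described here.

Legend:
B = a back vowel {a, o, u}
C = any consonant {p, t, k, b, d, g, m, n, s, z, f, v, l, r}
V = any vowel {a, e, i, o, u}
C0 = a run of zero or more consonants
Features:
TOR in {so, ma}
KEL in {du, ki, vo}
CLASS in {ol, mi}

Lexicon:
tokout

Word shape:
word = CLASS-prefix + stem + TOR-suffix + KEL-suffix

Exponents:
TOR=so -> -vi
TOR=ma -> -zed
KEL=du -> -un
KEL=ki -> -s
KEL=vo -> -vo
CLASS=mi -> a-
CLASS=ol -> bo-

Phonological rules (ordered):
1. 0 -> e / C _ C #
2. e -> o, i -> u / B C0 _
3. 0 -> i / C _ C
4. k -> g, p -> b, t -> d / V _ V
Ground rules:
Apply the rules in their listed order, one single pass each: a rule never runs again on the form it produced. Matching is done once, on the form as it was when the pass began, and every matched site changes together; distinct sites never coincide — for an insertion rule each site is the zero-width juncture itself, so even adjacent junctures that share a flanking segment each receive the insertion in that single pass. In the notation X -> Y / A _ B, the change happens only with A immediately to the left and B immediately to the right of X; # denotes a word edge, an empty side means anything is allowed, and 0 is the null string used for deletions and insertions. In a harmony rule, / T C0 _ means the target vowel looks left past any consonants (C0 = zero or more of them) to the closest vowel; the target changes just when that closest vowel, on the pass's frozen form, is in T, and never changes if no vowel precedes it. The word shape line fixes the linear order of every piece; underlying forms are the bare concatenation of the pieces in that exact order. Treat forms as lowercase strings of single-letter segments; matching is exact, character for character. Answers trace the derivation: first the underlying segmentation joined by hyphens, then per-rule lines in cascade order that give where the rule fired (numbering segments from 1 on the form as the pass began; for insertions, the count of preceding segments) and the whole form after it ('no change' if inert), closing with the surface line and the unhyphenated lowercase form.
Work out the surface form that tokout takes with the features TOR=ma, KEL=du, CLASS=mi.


underlying: a-tokout-zed-un
1. 0 -> e / C _ C #: no change
2. e -> o, i -> u / B C0 _: fires at position(s) 9: atokoutzodun
3. 0 -> i / C _ C: inserts after position(s) 7: atokoutizodun
4. k -> g, p -> b, t -> d / V _ V: fires at position(s) 2, 4, 7: adogoudizodun
surface: adogoudizodun


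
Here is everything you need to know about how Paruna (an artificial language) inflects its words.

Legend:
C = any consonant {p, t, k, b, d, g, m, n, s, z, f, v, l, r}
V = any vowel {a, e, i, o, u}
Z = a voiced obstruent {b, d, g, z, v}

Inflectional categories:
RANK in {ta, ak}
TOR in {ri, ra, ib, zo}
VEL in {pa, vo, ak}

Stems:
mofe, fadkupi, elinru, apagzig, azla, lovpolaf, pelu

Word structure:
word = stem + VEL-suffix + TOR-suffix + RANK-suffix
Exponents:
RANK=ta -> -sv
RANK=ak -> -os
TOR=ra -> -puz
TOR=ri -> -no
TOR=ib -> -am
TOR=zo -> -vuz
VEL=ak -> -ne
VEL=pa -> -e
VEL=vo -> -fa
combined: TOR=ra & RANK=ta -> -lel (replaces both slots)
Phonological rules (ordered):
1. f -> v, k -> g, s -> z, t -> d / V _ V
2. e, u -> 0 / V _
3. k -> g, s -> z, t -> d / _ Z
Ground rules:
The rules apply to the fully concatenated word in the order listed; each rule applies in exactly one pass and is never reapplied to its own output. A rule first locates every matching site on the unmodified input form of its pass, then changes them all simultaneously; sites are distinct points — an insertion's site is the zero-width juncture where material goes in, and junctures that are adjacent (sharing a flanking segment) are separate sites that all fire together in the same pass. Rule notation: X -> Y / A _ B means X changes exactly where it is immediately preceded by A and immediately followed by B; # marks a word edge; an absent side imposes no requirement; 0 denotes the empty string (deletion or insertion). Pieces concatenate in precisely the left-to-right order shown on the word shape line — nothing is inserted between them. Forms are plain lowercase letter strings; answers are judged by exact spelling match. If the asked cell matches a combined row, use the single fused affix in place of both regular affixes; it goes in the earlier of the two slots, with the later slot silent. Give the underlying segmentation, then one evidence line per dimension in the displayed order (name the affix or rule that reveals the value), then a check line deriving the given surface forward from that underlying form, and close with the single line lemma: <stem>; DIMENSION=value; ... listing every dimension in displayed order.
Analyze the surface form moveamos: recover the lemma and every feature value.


underlying: mofe-e-am-os
RANK=ak - signalled by the affix -os
TOR=ib - signalled by the affix -am
VEL=pa - signalled by the affix -e
check: mofeeamos -> moveeamos -> moveamos -> moveamos
lemma: mofe; RANK=ak; TOR=ib; VEL=pa


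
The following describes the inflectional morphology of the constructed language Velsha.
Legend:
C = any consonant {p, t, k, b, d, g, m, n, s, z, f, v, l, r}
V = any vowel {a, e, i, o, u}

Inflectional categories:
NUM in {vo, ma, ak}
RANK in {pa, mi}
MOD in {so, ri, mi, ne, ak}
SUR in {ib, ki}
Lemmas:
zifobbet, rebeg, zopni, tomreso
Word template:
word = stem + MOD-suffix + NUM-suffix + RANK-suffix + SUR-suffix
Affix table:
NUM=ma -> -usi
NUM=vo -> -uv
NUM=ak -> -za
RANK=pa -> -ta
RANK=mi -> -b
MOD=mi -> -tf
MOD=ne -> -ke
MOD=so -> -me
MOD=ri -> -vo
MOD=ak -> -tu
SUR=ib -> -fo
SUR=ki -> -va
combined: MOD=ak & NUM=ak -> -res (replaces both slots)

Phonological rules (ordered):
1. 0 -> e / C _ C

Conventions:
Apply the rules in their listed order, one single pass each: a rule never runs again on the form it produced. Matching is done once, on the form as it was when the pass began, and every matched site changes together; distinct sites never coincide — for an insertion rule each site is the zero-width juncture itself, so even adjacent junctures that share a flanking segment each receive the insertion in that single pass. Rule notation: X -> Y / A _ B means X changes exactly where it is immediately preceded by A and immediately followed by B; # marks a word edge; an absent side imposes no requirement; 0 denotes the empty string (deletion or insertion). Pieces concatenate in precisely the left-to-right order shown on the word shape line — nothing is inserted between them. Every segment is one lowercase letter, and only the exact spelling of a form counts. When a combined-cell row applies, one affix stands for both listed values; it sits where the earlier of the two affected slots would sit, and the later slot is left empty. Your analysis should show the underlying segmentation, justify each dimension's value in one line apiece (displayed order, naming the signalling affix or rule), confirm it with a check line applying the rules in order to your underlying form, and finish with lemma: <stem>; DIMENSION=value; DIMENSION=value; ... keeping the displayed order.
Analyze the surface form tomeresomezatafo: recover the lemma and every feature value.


underlying: tomreso-me-za-ta-fo
NUM=ak - signalled by the affix -za
RANK=pa - signalled by the affix -ta
MOD=so - signalled by the affix -me
SUR=ib - signalled by the affix -fo
check: tomresomezatafo -> tomeresomezatafo
lemma: tomreso; NUM=ak; RANK=pa; MOD=so; SUR=ib


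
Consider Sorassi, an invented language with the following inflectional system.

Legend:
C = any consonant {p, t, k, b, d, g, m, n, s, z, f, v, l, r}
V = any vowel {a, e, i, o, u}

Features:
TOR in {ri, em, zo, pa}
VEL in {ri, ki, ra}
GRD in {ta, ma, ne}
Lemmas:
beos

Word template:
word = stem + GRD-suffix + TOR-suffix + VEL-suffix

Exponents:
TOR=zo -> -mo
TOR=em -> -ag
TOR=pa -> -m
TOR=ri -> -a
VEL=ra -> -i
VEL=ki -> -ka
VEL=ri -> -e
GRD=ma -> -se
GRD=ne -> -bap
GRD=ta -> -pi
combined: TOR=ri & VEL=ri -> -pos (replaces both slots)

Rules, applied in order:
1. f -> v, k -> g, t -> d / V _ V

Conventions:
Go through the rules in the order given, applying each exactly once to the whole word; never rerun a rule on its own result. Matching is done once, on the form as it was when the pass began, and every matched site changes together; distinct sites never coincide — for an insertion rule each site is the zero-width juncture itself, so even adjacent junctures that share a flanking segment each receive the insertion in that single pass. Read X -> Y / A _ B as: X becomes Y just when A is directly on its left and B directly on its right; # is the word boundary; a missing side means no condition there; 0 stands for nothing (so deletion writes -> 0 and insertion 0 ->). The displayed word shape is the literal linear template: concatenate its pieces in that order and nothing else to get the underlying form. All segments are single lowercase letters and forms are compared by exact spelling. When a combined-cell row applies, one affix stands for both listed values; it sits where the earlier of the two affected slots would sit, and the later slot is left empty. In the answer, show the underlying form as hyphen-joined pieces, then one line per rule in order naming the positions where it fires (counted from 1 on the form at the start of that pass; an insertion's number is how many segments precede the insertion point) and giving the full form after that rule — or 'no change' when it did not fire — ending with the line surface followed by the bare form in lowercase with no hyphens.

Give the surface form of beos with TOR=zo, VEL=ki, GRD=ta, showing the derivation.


underlying: beos-pi-mo-ka
1. f -> v, k -> g, t -> d / V _ V: fires at position(s) 9: beospimoga
surface: beospimoga


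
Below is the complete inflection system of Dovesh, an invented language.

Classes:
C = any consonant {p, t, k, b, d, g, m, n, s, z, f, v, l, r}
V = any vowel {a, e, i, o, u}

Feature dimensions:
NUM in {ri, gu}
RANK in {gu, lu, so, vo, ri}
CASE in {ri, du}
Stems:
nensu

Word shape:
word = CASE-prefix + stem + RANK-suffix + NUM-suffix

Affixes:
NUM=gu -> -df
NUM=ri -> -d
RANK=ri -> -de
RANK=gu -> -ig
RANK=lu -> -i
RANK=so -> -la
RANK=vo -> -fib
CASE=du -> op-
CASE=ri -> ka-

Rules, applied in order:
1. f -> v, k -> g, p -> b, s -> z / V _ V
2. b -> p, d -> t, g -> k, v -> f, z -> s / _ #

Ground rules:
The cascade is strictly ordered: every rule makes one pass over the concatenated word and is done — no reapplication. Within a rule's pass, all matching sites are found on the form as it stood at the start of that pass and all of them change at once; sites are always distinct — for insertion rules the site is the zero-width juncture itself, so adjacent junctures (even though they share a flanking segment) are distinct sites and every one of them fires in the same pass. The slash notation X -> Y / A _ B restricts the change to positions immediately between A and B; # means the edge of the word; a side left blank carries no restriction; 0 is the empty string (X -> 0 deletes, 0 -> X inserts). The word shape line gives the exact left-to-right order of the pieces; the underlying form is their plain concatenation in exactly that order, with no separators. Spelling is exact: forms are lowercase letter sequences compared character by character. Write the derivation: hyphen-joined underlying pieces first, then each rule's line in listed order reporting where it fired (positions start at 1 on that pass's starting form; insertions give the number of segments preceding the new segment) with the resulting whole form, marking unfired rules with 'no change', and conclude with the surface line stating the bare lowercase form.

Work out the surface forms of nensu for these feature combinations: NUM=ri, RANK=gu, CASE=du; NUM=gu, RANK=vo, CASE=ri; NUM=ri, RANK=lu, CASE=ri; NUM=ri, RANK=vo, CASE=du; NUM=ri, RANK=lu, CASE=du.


cell NUM=ri, RANK=gu, CASE=du:
underlying: op-nensu-ig-d
1. f -> v, k -> g, p -> b, s -> z / V _ V: no change
2. b -> p, d -> t, g -> k, v -> f, z -> s / _ #: fires at position(s) 10: opnensuigt
surface: opnensuigt

cell NUM=gu, RANK=vo, CASE=ri:
underlying: ka-nensu-fib-df
1. f -> v, k -> g, p -> b, s -> z / V _ V: fires at position(s) 8: kanensuvibdf
2. b -> p, d -> t, g -> k, v -> f, z -> s / _ #: no change
surface: kanensuvibdf

cell NUM=ri, RANK=lu, CASE=ri:
underlying: ka-nensu-i-d
1. f -> v, k -> g, p -> b, s -> z / V _ V: no change
2. b -> p, d -> t, g -> k, v -> f, z -> s / _ #: fires at position(s) 9: kanensuit
surface: kanensuit

cell NUM=ri, RANK=vo, CASE=du:
underlying: op-nensu-fib-d
1. f -> v, k -> g, p -> b, s -> z / V _ V: fires at position(s) 8: opnensuvibd
2. b -> p, d -> t, g -> k, v -> f, z -> s / _ #: fires at position(s) 11: opnensuvibt
surface: opnensuvibt

cell NUM=ri, RANK=lu, CASE=du:
underlying: op-nensu-i-d
1. f -> v, k -> g, p -> b, s -> z / V _ V: no change
2. b -> p, d -> t, g -> k, v -> f, z -> s / _ #: fires at position(s) 9: opnensuit
surface: opnensuit


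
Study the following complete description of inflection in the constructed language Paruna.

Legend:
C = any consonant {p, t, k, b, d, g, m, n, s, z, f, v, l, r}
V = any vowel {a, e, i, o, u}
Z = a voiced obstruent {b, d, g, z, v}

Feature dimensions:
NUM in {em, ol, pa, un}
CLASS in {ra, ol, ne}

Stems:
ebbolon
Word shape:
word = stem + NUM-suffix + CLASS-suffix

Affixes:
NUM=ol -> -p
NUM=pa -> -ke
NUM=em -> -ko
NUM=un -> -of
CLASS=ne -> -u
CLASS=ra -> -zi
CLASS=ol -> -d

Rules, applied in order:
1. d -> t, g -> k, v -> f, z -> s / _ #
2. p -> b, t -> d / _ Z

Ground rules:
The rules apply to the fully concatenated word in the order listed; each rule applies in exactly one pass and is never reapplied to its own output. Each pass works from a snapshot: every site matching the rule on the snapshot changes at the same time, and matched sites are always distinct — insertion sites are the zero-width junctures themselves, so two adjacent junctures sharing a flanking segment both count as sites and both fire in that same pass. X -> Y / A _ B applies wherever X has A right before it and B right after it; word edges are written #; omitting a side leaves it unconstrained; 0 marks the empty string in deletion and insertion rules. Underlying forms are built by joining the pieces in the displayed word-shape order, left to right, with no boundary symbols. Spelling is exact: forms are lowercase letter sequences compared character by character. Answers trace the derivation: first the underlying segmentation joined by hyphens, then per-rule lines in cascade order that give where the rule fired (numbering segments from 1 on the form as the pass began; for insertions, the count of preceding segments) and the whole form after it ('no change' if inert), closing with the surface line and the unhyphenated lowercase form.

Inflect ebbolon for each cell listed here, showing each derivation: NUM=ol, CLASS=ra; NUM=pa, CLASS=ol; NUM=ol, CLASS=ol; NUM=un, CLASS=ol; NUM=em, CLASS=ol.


cell NUM=ol, CLASS=ra:
underlying: ebbolon-p-zi
1. d -> t, g -> k, v -> f, z -> s / _ #: no change
2. p -> b, t -> d / _ Z: fires at position(s) 8: ebbolonbzi
surface: ebbolonbzi

cell NUM=pa, CLASS=ol:
underlying: ebbolon-ke-d
1. d -> t, g -> k, v -> f, z -> s / _ #: fires at position(s) 10: ebbolonket
2. p -> b, t -> d / _ Z: no change
surface: ebbolonket

cell NUM=ol, CLASS=ol:
underlying: ebbolon-p-d
1. d -> t, g -> k, v -> f, z -> s / _ #: fires at position(s) 9: ebbolonpt
2. p -> b, t -> d / _ Z: no change
surface: ebbolonpt

cell NUM=un, CLASS=ol:
underlying: ebbolon-of-d
1. d -> t, g -> k, v -> f, z -> s / _ #: fires at position(s) 10: ebbolonoft
2. p -> b, t -> d / _ Z: no change
surface: ebbolonoft

cell NUM=em, CLASS=ol:
underlying: ebbolon-ko-d
1. d -> t, g -> k, v -> f, z -> s / _ #: fires at position(s) 10: ebbolonkot
2. p -> b, t -> d / _ Z: no change
surface: ebbolonkot


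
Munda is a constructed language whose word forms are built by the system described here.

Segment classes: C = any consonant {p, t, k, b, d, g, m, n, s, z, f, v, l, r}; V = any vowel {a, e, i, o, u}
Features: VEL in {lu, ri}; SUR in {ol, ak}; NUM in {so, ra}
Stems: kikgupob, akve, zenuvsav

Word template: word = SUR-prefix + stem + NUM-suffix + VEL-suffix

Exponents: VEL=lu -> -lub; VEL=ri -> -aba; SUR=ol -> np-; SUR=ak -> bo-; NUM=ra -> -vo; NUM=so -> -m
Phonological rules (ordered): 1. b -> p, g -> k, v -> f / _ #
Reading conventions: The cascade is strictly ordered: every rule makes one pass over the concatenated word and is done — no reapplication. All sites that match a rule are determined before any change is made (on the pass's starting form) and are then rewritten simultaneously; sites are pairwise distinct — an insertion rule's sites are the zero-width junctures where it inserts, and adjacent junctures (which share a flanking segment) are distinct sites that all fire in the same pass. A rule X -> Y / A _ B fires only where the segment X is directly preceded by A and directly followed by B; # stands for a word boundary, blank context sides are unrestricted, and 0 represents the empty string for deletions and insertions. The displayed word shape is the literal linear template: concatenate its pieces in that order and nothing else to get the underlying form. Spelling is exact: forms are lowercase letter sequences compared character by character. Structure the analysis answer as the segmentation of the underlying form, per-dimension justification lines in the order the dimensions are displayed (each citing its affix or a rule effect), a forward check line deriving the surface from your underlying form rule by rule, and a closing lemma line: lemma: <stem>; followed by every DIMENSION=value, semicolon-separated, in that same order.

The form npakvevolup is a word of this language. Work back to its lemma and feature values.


underlying: np-akve-vo-lub
VEL=lu - signalled by the affix -lub
SUR=ol - signalled by the affix np-
NUM=ra - signalled by the affix -vo
check: npakvevolub -> npakvevolup
lemma: akve; VEL=lu; SUR=ol; NUM=ra


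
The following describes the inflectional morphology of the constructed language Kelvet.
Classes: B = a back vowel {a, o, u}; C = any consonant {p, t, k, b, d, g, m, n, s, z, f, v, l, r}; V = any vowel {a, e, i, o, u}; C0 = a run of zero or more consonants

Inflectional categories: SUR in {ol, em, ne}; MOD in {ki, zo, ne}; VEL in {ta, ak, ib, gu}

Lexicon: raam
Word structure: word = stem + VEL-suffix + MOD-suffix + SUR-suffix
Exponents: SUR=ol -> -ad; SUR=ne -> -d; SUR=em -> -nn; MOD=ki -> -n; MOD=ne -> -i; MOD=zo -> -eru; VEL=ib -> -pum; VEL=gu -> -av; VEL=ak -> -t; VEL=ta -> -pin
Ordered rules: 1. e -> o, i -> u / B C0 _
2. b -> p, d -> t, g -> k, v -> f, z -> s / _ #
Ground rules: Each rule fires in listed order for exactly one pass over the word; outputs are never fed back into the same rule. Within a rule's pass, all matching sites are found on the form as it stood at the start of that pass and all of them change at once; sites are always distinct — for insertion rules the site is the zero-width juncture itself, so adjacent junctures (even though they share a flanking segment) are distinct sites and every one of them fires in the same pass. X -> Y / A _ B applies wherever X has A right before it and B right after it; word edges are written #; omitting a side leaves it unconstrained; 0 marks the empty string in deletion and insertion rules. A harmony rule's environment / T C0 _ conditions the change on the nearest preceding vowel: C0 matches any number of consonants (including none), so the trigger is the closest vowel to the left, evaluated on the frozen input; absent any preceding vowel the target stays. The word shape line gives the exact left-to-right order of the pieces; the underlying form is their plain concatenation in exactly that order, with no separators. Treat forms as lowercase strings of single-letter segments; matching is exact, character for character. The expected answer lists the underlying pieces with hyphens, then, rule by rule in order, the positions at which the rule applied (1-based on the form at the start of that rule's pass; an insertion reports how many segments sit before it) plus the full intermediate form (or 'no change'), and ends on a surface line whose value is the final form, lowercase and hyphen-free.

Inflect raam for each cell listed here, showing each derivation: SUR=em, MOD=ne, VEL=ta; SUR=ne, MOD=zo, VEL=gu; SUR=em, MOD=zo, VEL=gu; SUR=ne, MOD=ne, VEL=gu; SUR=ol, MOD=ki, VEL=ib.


cell SUR=em, MOD=ne, VEL=ta:
underlying: raam-pin-i-nn
1. e -> o, i -> u / B C0 _: fires at position(s) 6: raampuninn
2. b -> p, d -> t, g -> k, v -> f, z -> s / _ #: no change
surface: raampuninn

cell SUR=ne, MOD=zo, VEL=gu:
underlying: raam-av-eru-d
1. e -> o, i -> u / B C0 _: fires at position(s) 7: raamavorud
2. b -> p, d -> t, g -> k, v -> f, z -> s / _ #: fires at position(s) 10: raamavorut
surface: raamavorut

cell SUR=em, MOD=zo, VEL=gu:
underlying: raam-av-eru-nn
1. e -> o, i -> u / B C0 _: fires at position(s) 7: raamavorunn
2. b -> p, d -> t, g -> k, v -> f, z -> s / _ #: no change
surface: raamavorunn

cell SUR=ne, MOD=ne, VEL=gu:
underlying: raam-av-i-d
1. e -> o, i -> u / B C0 _: fires at position(s) 7: raamavud
2. b -> p, d -> t, g -> k, v -> f, z -> s / _ #: fires at position(s) 8: raamavut
surface: raamavut

cell SUR=ol, MOD=ki, VEL=ib:
underlying: raam-pum-n-ad
1. e -> o, i -> u / B C0 _: no change
2. b -> p, d -> t, g -> k, v -> f, z -> s / _ #: fires at position(s) 10: raampumnat
surface: raampumnat


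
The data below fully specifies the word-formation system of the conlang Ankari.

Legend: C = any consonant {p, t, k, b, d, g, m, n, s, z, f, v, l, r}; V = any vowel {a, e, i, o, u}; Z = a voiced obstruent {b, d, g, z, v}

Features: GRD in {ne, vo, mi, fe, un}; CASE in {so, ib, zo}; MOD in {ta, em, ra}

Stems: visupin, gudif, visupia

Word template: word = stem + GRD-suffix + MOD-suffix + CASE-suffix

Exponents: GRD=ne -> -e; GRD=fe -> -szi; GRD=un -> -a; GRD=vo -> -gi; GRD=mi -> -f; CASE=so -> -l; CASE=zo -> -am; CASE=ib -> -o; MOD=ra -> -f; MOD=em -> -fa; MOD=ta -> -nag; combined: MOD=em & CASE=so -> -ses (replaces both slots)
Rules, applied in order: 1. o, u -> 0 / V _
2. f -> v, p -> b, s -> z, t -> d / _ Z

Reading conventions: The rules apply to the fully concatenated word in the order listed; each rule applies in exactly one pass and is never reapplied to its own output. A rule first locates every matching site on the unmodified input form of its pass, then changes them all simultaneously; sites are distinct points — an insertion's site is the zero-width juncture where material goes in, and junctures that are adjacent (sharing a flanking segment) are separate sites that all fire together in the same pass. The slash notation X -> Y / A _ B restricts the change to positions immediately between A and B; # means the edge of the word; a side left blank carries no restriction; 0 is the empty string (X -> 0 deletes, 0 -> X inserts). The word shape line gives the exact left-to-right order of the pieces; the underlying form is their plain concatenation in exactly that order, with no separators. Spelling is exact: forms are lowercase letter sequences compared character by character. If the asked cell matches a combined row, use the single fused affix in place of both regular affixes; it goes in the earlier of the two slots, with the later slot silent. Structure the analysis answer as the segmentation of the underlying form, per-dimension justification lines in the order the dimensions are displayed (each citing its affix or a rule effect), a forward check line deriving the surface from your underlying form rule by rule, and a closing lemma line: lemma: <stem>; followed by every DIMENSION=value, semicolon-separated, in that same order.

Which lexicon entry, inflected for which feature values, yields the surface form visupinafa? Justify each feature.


underlying: visupin-a-fa-o
GRD=un - signalled by the affix -a
CASE=ib - signalled by the affix -o
MOD=em - signalled by the affix -fa
check: visupinafao -> visupinafa -> visupinafa
lemma: visupin; GRD=un; CASE=ib; MOD=em


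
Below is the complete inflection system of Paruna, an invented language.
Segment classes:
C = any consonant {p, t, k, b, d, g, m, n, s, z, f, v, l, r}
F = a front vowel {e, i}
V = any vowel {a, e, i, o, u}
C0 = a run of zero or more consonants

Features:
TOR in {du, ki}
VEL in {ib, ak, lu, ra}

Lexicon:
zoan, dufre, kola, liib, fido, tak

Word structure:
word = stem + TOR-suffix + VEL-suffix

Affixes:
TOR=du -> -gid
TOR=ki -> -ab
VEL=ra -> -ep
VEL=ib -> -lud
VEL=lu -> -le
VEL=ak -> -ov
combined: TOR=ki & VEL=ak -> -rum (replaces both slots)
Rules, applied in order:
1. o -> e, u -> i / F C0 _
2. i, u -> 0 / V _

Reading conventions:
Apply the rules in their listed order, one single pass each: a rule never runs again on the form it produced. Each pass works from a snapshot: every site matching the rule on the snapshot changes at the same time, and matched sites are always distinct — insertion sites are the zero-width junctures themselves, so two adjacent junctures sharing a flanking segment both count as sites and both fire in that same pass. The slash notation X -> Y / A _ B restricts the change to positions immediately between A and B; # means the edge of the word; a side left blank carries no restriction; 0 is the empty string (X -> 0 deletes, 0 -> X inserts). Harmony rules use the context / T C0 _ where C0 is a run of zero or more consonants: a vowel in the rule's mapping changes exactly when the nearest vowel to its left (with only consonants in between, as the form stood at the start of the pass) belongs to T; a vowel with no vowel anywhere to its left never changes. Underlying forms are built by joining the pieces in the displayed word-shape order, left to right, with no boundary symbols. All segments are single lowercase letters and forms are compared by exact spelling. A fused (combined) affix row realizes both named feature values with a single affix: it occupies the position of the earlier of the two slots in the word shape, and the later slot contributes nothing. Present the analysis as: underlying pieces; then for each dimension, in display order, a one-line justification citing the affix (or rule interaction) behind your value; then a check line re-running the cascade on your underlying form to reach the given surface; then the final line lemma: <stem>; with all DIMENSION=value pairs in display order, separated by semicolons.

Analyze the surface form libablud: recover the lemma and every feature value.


underlying: liib-ab-lud
TOR=ki - signalled by the affix -ab
VEL=ib - signalled by the affix -lud
check: liibablud -> liibablud -> libablud
lemma: liib; TOR=ki; VEL=ib
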